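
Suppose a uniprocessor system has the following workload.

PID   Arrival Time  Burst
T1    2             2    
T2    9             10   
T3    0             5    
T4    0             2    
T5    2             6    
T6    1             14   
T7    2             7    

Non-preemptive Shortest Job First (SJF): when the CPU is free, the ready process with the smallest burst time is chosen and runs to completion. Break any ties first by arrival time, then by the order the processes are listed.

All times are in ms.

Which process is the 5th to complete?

Gantt: | T4 0-2 | T1 2-4 | T3 4-9 | T5 9-15 | T7 15-22 | T2 22-32 | T6 32-46 |
Completion: T1=4  T2=32  T3=9  T4=2  T5=15  T6=46  T7=22
Turnaround (C−A): T1=2  T2=23  T3=9  T4=2  T5=13  T6=45  T7=20
Finish order: T4 → T1 → T3 → T5 → T7 → T2 → T6

T7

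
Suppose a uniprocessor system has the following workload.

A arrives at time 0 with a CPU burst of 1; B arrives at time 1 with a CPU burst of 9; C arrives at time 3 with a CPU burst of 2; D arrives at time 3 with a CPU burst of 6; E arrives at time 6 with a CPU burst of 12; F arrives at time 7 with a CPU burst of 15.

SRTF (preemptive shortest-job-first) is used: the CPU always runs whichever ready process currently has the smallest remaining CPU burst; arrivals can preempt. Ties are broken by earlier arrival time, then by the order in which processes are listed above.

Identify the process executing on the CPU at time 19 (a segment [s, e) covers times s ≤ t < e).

E

Schedule: | A 0-1 | B 1-3 | C 3-5 | D 5-11 | B 11-18 | E 18-30 | F 30-45 |
Completion: A=1  B=18  C=5  D=11  E=30  F=45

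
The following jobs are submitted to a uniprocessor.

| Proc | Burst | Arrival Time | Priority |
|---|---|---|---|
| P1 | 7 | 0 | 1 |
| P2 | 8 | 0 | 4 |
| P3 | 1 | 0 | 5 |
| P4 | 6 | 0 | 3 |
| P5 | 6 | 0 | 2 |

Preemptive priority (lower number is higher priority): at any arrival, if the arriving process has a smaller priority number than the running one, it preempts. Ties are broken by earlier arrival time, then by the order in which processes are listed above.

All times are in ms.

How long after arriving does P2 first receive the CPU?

Schedule: | P1 0-7 | P5 7-13 | P4 13-19 | P2 19-27 | P3 27-28 |
Completion: P1=7  P2=27  P3=28  P4=19  P5=13
Turnaround (C−A): P1=7  P2=27  P3=28  P4=19  P5=13
Response(P2) = first start − arrival = 19 − 0 = 19

19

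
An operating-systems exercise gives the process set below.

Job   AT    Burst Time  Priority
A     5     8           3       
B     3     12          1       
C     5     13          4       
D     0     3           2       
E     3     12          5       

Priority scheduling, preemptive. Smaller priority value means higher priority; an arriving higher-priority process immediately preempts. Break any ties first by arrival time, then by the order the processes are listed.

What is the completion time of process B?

15

Timeline: | D 0-3 | B 3-15 | A 15-23 | C 23-36 | E 36-48 |
Completion: A=23  B=15  C=36  D=3  E=48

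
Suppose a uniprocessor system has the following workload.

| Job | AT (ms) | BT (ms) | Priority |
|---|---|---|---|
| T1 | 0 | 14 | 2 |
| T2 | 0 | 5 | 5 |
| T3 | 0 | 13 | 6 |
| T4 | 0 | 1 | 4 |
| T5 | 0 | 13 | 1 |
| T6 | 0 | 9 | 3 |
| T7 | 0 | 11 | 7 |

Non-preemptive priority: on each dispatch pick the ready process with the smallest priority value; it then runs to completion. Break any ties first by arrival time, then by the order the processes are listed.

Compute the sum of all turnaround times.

276

Gantt: | T5 0-13 | T1 13-27 | T6 27-36 | T4 36-37 | T2 37-42 | T3 42-55 | T7 55-66 |
Completion: T1=27  T2=42  T3=55  T4=37  T5=13  T6=36  T7=66
Turnaround (C−A): T1=27  T2=42  T3=55  T4=37  T5=13  T6=36  T7=66
Turnaround = completion − arrival: T1=27, T2=42, T3=55, T4=37, T5=13, T6=36, T7=66
Total turnaround = 27 + 42 + 55 + 37 + 13 + 36 + 66 = 276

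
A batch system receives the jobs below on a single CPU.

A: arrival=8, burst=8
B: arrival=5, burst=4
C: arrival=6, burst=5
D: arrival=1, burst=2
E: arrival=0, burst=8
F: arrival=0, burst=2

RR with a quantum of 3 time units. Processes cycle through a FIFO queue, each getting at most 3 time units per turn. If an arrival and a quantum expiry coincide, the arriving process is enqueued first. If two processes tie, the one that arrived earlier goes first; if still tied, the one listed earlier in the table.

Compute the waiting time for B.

13

Gantt: | E 0-3 | F 3-5 | D 5-7 | E 7-10 | B 10-13 | C 13-16 | A 16-19 | E 19-21 | B 21-22 | C 22-24 | A 24-29 |
Completion: A=29  B=22  C=24  D=7  E=21  F=5
Turnaround (C−A): A=21  B=17  C=18  D=6  E=21  F=5
Waiting(B) = turnaround − burst = 17 − 4 = 13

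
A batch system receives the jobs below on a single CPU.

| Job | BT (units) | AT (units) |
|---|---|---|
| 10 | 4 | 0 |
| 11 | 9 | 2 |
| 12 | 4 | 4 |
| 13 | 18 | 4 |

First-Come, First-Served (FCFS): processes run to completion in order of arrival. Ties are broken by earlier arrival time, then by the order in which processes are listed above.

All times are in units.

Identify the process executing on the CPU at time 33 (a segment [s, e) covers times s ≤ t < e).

13

Gantt: | 10 0-4 | 11 4-13 | 12 13-17 | 13 17-35 |
Completion: 10=4  11=13  12=17  13=35
Turnaround (C−A): 10=4  11=11  12=13  13=31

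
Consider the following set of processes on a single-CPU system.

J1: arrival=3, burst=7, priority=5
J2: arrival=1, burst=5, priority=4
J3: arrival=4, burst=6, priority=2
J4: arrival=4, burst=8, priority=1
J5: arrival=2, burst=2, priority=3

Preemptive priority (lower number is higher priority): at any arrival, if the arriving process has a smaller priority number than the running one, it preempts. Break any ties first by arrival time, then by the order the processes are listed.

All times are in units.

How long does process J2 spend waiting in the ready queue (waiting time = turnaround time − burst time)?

16

Timeline: | idle 0-1 | J2 1-2 | J5 2-4 | J4 4-12 | J3 12-18 | J2 18-22 | J1 22-29 |
Completion: J1=29  J2=22  J3=18  J4=12  J5=4
Turnaround (C−A): J1=26  J2=21  J3=14  J4=8  J5=2
Waiting(J2) = turnaround − burst = 21 − 5 = 16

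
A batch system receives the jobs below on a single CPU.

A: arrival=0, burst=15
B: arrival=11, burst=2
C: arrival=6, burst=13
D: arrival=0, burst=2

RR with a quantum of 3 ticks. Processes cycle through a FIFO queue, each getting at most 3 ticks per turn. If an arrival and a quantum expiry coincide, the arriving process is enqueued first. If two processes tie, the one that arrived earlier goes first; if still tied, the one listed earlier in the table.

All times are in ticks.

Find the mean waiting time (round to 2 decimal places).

Gantt: | A 0-3 | D 3-5 | A 5-8 | C 8-11 | A 11-14 | B 14-16 | C 16-19 | A 19-22 | C 22-25 | A 25-28 | C 28-32 |
Completion: A=28  B=16  C=32  D=5
Waiting times: A=13, B=3, C=13, D=3
Average waiting = (13+3+13+3) / 4 = 32/4 = 8.00

8.00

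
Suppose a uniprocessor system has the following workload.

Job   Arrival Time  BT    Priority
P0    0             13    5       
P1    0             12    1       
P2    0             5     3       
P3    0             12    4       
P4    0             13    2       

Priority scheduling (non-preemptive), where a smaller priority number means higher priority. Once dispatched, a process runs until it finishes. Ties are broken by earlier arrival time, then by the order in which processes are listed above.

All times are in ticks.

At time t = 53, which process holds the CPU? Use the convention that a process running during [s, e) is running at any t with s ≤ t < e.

Gantt: | P1 0-12 | P4 12-25 | P2 25-30 | P3 30-42 | P0 42-55 |
Completion: P0=55  P1=12  P2=30  P3=42  P4=25
Turnaround (C−A): P0=55  P1=12  P2=30  P3=42  P4=25

P0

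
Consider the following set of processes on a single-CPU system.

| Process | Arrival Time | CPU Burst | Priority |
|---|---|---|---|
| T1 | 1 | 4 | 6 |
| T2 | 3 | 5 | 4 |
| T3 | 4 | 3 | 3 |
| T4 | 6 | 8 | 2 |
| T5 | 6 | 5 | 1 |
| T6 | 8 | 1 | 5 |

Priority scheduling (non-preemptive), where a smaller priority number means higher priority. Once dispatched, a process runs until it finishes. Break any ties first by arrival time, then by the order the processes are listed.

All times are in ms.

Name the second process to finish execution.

T3

Timeline: | idle 0-1 | T1 1-5 | T3 5-8 | T5 8-13 | T4 13-21 | T2 21-26 | T6 26-27 |
Completion: T1=5  T2=26  T3=8  T4=21  T5=13  T6=27
Turnaround (C−A): T1=4  T2=23  T3=4  T4=15  T5=7  T6=19
Finish order: T1 → T3 → T5 → T4 → T2 → T6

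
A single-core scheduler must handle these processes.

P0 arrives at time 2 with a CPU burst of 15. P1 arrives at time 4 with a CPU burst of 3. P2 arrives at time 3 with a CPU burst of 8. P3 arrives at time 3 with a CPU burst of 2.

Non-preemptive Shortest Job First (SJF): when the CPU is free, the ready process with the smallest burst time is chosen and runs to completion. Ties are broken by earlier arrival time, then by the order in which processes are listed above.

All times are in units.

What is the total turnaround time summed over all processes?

76

Gantt: | idle 0-2 | P0 2-17 | P3 17-19 | P1 19-22 | P2 22-30 |
Completion: P0=17  P1=22  P2=30  P3=19
Turnaround = completion − arrival: P0=15, P1=18, P2=27, P3=16
Total turnaround = 15 + 18 + 27 + 16 = 76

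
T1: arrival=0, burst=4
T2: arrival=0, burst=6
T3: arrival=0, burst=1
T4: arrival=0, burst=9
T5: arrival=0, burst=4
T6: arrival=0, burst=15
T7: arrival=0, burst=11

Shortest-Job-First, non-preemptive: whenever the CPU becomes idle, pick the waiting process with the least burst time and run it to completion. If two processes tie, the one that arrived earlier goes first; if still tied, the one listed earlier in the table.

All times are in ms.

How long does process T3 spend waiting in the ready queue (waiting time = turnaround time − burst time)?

Gantt: | T3 0-1 | T1 1-5 | T5 5-9 | T2 9-15 | T4 15-24 | T7 24-35 | T6 35-50 |
Completion: T1=5  T2=15  T3=1  T4=24  T5=9  T6=50  T7=35
Turnaround (C−A): T1=5  T2=15  T3=1  T4=24  T5=9  T6=50  T7=35
Waiting(T3) = turnaround − burst = 1 − 1 = 0

0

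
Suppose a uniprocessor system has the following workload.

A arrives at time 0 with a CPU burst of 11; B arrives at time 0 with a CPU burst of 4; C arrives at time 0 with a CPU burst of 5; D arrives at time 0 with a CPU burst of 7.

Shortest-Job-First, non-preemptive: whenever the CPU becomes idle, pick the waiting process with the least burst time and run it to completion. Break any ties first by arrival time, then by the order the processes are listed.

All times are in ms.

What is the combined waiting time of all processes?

29

Timeline: | B 0-4 | C 4-9 | D 9-16 | A 16-27 |
Completion: A=27  B=4  C=9  D=16
Turnaround (C−A): A=27  B=4  C=9  D=16
Waiting = turnaround − burst: A=16, B=0, C=4, D=9
Total waiting = 16 + 0 + 4 + 9 = 29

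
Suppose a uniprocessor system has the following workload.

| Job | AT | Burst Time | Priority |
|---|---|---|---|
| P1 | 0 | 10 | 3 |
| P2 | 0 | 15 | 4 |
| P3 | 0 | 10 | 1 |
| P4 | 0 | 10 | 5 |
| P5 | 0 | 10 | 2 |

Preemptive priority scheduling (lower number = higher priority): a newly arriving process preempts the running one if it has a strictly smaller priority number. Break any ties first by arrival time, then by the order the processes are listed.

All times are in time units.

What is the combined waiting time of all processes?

Schedule: | P3 0-10 | P5 10-20 | P1 20-30 | P2 30-45 | P4 45-55 |
Completion: P1=30  P2=45  P3=10  P4=55  P5=20
Waiting = turnaround − burst: P1=20, P2=30, P3=0, P4=45, P5=10
Total waiting = 20 + 30 + 0 + 45 + 10 = 105

105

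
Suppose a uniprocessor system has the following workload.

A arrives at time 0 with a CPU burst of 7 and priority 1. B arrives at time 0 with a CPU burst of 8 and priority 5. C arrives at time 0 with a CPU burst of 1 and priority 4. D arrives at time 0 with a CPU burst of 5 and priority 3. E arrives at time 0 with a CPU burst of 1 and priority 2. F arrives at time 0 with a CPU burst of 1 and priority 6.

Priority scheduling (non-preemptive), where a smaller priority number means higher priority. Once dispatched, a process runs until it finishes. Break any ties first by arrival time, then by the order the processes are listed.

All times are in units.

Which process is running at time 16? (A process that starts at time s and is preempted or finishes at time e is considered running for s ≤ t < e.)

Gantt: | A 0-7 | E 7-8 | D 8-13 | C 13-14 | B 14-22 | F 22-23 |
Completion: A=7  B=22  C=14  D=13  E=8  F=23

B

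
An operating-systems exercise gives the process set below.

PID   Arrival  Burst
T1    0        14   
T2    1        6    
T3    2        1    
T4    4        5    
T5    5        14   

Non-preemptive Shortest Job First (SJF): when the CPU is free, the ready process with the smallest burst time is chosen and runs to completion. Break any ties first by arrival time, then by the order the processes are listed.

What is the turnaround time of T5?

Timeline: | T1 0-14 | T3 14-15 | T4 15-20 | T2 20-26 | T5 26-40 |
Completion: T1=14  T2=26  T3=15  T4=20  T5=40
Turnaround (C−A): T1=14  T2=25  T3=13  T4=16  T5=35
Turnaround(T5) = completion − arrival = 40 − 5 = 35

35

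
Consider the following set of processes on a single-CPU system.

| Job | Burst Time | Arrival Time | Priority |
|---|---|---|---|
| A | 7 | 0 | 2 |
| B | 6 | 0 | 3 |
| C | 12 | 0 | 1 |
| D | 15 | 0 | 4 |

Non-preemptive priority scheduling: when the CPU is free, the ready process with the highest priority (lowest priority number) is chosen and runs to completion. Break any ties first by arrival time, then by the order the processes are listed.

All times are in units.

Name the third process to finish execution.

Gantt: | C 0-12 | A 12-19 | B 19-25 | D 25-40 |
Completion: A=19  B=25  C=12  D=40
Turnaround (C−A): A=19  B=25  C=12  D=40
Finish order: C → A → B → D

B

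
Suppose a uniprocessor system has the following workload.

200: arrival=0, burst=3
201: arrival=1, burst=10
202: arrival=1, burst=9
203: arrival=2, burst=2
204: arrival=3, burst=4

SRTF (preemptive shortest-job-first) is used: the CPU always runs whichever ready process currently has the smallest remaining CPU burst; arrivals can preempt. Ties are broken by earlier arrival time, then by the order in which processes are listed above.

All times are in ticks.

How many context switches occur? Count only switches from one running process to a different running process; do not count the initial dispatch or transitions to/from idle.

4

Gantt: | 200 0-3 | 203 3-5 | 204 5-9 | 202 9-18 | 201 18-28 |
Completion: 200=3  201=28  202=18  203=5  204=9
Turnaround (C−A): 200=3  201=27  202=17  203=3  204=6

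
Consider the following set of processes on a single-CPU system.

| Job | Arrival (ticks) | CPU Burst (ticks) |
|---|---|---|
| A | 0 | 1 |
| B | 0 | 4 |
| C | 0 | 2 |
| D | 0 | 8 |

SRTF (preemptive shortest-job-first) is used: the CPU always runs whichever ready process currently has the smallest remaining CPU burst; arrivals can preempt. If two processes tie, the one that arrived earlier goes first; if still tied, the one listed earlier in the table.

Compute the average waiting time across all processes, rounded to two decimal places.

Timeline: | A 0-1 | C 1-3 | B 3-7 | D 7-15 |
Completion: A=1  B=7  C=3  D=15
Turnaround (C−A): A=1  B=7  C=3  D=15
Waiting times: A=0, B=3, C=1, D=7
Average waiting = (0+3+1+7) / 4 = 11/4 = 2.75

2.75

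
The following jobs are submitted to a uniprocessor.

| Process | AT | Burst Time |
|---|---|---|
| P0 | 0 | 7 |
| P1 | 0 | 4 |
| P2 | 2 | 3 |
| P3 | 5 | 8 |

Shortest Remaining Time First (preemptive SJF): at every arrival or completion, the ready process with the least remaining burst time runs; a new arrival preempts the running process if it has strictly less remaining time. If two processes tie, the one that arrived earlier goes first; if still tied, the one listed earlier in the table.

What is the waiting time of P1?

Gantt: | P1 0-4 | P2 4-7 | P0 7-14 | P3 14-22 |
Completion: P0=14  P1=4  P2=7  P3=22
Waiting(P1) = turnaround − burst = 4 − 4 = 0

0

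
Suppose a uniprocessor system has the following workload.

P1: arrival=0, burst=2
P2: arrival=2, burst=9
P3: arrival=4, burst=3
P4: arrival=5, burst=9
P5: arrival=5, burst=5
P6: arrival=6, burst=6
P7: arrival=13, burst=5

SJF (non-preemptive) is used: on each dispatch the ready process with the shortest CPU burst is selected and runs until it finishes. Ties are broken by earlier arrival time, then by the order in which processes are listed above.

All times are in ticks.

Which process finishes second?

P2

Gantt: | P1 0-2 | P2 2-11 | P3 11-14 | P5 14-19 | P7 19-24 | P6 24-30 | P4 30-39 |
Completion: P1=2  P2=11  P3=14  P4=39  P5=19  P6=30  P7=24
Turnaround (C−A): P1=2  P2=9  P3=10  P4=34  P5=14  P6=24  P7=11
Finish order: P1 → P2 → P3 → P5 → P7 → P6 → P4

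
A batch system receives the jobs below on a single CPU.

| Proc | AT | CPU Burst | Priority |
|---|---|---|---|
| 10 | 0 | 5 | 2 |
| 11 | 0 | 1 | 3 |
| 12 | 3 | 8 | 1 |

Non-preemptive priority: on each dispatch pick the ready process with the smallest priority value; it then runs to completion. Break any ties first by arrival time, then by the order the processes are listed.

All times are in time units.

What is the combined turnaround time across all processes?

Schedule: | 10 0-5 | 12 5-13 | 11 13-14 |
Completion: 10=5  11=14  12=13
Turnaround (C−A): 10=5  11=14  12=10
Turnaround = completion − arrival: 10=5, 11=14, 12=10
Total turnaround = 5 + 14 + 10 = 29

29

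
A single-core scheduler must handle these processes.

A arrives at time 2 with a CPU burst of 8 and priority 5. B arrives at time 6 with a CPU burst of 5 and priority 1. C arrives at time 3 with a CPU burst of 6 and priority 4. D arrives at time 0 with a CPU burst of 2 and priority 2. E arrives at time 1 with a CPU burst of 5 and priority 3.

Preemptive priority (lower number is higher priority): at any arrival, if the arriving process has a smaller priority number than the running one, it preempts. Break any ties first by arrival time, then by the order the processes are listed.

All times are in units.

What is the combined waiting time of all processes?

Timeline: | D 0-2 | E 2-6 | B 6-11 | E 11-12 | C 12-18 | A 18-26 |
Completion: A=26  B=11  C=18  D=2  E=12
Waiting = turnaround − burst: A=16, B=0, C=9, D=0, E=6
Total waiting = 16 + 0 + 9 + 0 + 6 = 31

31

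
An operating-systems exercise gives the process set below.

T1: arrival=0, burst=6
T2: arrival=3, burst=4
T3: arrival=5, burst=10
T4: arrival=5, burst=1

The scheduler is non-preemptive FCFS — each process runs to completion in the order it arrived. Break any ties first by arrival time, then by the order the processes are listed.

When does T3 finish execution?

Gantt: | T1 0-6 | T2 6-10 | T3 10-20 | T4 20-21 |
Completion: T1=6  T2=10  T3=20  T4=21

20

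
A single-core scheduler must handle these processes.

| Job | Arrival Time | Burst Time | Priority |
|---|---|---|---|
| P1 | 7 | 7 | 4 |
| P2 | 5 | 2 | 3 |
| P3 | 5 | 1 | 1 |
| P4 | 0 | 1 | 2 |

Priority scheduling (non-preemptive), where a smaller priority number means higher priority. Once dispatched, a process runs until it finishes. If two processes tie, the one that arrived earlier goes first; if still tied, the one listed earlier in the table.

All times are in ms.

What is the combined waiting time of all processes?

2

Gantt: | P4 0-1 | idle 1-5 | P3 5-6 | P2 6-8 | P1 8-15 |
Completion: P1=15  P2=8  P3=6  P4=1
Waiting = turnaround − burst: P1=1, P2=1, P3=0, P4=0
Total waiting = 1 + 1 + 0 + 0 = 2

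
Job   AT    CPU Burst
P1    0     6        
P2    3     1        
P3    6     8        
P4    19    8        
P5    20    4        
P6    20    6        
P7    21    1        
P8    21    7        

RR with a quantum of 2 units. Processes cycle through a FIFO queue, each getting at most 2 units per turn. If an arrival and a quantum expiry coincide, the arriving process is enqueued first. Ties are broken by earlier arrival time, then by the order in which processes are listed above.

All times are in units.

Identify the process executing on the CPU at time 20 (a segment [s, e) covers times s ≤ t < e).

P4

Timeline: | P1 0-4 | P2 4-5 | P1 5-7 | P3 7-15 | idle 15-19 | P4 19-21 | P5 21-23 | P6 23-25 | P7 25-26 | P8 26-28 | P4 28-30 | P5 30-32 | P6 32-34 | P8 34-36 | P4 36-38 | P6 38-40 | P8 40-42 | P4 42-44 | P8 44-45 |
Completion: P1=7  P2=5  P3=15  P4=44  P5=32  P6=40  P7=26  P8=45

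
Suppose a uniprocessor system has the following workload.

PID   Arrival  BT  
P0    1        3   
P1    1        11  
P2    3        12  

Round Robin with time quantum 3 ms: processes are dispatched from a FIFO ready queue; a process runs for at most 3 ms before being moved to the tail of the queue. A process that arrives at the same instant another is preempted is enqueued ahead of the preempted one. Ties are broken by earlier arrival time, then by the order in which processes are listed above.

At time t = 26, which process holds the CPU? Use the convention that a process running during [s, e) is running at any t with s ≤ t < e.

P2

Gantt: | idle 0-1 | P0 1-4 | P1 4-7 | P2 7-10 | P1 10-13 | P2 13-16 | P1 16-19 | P2 19-22 | P1 22-24 | P2 24-27 |
Completion: P0=4  P1=24  P2=27
Turnaround (C−A): P0=3  P1=23  P2=24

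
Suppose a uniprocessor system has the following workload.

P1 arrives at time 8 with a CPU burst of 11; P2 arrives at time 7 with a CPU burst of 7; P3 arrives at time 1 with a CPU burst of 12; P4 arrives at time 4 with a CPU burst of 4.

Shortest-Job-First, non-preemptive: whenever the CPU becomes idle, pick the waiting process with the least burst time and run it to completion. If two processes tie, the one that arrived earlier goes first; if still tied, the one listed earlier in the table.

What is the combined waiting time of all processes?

Timeline: | idle 0-1 | P3 1-13 | P4 13-17 | P2 17-24 | P1 24-35 |
Completion: P1=35  P2=24  P3=13  P4=17
Turnaround (C−A): P1=27  P2=17  P3=12  P4=13
Waiting = turnaround − burst: P1=16, P2=10, P3=0, P4=9
Total waiting = 16 + 10 + 0 + 9 = 35

35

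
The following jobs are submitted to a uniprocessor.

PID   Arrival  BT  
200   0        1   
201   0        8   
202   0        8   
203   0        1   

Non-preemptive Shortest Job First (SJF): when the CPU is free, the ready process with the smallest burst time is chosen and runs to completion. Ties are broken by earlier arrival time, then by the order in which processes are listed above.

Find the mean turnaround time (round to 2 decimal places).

7.75

Timeline: | 200 0-1 | 203 1-2 | 201 2-10 | 202 10-18 |
Completion: 200=1  201=10  202=18  203=2
Turnaround times: 200=1, 201=10, 202=18, 203=2
Average turnaround = (1+10+18+2) / 4 = 31/4 = 7.75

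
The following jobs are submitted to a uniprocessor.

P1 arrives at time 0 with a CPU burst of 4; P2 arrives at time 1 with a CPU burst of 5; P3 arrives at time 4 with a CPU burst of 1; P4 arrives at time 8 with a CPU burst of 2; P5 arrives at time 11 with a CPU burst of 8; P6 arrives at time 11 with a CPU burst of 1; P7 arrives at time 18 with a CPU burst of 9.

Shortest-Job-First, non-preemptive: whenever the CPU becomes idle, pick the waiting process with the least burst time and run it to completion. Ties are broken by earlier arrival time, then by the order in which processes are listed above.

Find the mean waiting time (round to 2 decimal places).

Gantt: | P1 0-4 | P3 4-5 | P2 5-10 | P4 10-12 | P6 12-13 | P5 13-21 | P7 21-30 |
Completion: P1=4  P2=10  P3=5  P4=12  P5=21  P6=13  P7=30
Turnaround (C−A): P1=4  P2=9  P3=1  P4=4  P5=10  P6=2  P7=12
Waiting times: P1=0, P2=4, P3=0, P4=2, P5=2, P6=1, P7=3
Average waiting = (0+4+0+2+2+1+3) / 7 = 12/7 = 1.71

1.71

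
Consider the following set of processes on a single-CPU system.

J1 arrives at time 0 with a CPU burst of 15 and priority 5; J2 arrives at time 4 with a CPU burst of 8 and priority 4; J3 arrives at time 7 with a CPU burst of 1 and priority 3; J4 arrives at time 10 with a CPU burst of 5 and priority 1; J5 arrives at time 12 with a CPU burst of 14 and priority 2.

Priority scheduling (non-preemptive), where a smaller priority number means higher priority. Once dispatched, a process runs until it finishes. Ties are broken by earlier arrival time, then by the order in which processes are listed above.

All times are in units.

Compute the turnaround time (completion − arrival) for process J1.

15

Timeline: | J1 0-15 | J4 15-20 | J5 20-34 | J3 34-35 | J2 35-43 |
Completion: J1=15  J2=43  J3=35  J4=20  J5=34
Turnaround(J1) = completion − arrival = 15 − 0 = 15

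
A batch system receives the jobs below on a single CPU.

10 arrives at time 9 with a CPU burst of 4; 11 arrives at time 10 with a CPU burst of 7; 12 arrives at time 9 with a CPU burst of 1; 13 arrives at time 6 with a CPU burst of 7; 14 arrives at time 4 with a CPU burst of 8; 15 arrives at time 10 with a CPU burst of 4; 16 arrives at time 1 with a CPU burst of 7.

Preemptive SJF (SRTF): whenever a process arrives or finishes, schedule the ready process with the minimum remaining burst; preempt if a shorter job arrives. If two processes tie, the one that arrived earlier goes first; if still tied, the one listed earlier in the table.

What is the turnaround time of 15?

Schedule: | idle 0-1 | 16 1-8 | 13 8-9 | 12 9-10 | 10 10-14 | 15 14-18 | 13 18-24 | 11 24-31 | 14 31-39 |
Completion: 10=14  11=31  12=10  13=24  14=39  15=18  16=8
Turnaround (C−A): 10=5  11=21  12=1  13=18  14=35  15=8  16=7
Turnaround(15) = completion − arrival = 18 − 10 = 8

8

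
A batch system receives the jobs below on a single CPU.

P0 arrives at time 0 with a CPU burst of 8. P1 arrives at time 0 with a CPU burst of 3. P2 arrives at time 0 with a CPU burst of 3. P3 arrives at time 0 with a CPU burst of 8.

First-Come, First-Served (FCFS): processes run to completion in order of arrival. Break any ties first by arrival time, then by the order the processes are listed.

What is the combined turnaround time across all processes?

Timeline: | P0 0-8 | P1 8-11 | P2 11-14 | P3 14-22 |
Completion: P0=8  P1=11  P2=14  P3=22
Turnaround (C−A): P0=8  P1=11  P2=14  P3=22
Turnaround = completion − arrival: P0=8, P1=11, P2=14, P3=22
Total turnaround = 8 + 11 + 14 + 22 = 55

55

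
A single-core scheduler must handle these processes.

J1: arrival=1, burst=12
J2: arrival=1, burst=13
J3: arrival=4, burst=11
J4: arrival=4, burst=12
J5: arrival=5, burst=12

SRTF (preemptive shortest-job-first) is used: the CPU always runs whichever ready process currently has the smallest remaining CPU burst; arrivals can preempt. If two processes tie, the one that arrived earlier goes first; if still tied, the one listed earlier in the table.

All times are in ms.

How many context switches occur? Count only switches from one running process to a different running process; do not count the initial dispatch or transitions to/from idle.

Schedule: | idle 0-1 | J1 1-13 | J3 13-24 | J4 24-36 | J5 36-48 | J2 48-61 |
Completion: J1=13  J2=61  J3=24  J4=36  J5=48
Turnaround (C−A): J1=12  J2=60  J3=20  J4=32  J5=43

4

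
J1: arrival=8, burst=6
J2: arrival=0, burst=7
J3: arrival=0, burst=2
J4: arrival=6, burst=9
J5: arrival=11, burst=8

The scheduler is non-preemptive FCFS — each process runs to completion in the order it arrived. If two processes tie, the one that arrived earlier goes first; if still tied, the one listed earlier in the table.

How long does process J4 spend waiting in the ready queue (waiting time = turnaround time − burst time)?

Gantt: | J2 0-7 | J3 7-9 | J4 9-18 | J1 18-24 | J5 24-32 |
Completion: J1=24  J2=7  J3=9  J4=18  J5=32
Waiting(J4) = turnaround − burst = 12 − 9 = 3

3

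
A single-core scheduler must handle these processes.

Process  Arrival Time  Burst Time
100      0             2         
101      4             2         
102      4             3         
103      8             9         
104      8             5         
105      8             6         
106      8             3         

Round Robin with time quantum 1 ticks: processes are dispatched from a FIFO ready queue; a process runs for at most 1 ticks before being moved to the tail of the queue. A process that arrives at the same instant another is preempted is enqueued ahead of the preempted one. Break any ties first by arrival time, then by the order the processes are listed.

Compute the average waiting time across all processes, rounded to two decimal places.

8.57

Timeline: | 100 0-2 | idle 2-4 | 101 4-5 | 102 5-6 | 101 6-7 | 102 7-8 | 103 8-9 | 104 9-10 | 105 10-11 | 106 11-12 | 102 12-13 | 103 13-14 | 104 14-15 | 105 15-16 | 106 16-17 | 103 17-18 | 104 18-19 | 105 19-20 | 106 20-21 | 103 21-22 | 104 22-23 | 105 23-24 | 103 24-25 | 104 25-26 | 105 26-27 | 103 27-28 | 105 28-29 | 103 29-32 |
Completion: 100=2  101=7  102=13  103=32  104=26  105=29  106=21
Waiting times: 100=0, 101=1, 102=6, 103=15, 104=13, 105=15, 106=10
Average waiting = (0+1+6+15+13+15+10) / 7 = 60/7 = 8.57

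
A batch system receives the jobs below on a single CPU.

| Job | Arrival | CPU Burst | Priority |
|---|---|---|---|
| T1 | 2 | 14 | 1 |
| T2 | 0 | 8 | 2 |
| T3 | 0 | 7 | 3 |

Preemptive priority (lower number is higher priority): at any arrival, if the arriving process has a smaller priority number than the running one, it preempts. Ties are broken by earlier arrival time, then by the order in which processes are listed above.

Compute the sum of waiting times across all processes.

Schedule: | T2 0-2 | T1 2-16 | T2 16-22 | T3 22-29 |
Completion: T1=16  T2=22  T3=29
Turnaround (C−A): T1=14  T2=22  T3=29
Waiting = turnaround − burst: T1=0, T2=14, T3=22
Total waiting = 0 + 14 + 22 = 36

36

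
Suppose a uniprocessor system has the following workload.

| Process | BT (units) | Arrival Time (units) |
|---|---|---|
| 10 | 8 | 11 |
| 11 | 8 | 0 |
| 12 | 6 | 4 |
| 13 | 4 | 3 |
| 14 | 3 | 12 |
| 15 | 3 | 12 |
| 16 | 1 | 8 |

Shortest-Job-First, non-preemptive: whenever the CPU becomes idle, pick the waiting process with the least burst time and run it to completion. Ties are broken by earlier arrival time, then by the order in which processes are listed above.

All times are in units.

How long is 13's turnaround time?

10

Gantt: | 11 0-8 | 16 8-9 | 13 9-13 | 14 13-16 | 15 16-19 | 12 19-25 | 10 25-33 |
Completion: 10=33  11=8  12=25  13=13  14=16  15=19  16=9
Turnaround(13) = completion − arrival = 13 − 3 = 10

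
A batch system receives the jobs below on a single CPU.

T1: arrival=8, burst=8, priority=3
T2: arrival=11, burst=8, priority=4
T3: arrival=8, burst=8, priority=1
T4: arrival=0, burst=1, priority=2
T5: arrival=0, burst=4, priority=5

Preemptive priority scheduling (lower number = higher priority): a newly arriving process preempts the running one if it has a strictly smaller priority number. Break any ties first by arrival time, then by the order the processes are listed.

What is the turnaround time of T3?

Timeline: | T4 0-1 | T5 1-5 | idle 5-8 | T3 8-16 | T1 16-24 | T2 24-32 |
Completion: T1=24  T2=32  T3=16  T4=1  T5=5
Turnaround(T3) = completion − arrival = 16 − 8 = 8

8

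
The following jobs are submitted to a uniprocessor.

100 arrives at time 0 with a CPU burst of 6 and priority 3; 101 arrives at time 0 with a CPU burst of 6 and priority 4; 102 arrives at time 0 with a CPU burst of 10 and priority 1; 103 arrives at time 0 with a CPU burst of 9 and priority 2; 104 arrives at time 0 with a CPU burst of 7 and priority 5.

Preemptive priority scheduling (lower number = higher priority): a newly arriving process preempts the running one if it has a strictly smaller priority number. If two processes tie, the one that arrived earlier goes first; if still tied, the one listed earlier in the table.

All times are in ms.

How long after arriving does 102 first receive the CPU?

Timeline: | 102 0-10 | 103 10-19 | 100 19-25 | 101 25-31 | 104 31-38 |
Completion: 100=25  101=31  102=10  103=19  104=38
Turnaround (C−A): 100=25  101=31  102=10  103=19  104=38
Response(102) = first start − arrival = 0 − 0 = 0

0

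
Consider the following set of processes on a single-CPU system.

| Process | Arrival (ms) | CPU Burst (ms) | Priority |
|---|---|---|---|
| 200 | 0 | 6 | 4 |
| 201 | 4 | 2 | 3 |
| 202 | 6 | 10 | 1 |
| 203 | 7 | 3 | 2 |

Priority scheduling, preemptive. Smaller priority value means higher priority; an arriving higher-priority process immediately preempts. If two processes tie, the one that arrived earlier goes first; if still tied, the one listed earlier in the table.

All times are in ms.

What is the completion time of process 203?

19

Schedule: | 200 0-4 | 201 4-6 | 202 6-16 | 203 16-19 | 200 19-21 |
Completion: 200=21  201=6  202=16  203=19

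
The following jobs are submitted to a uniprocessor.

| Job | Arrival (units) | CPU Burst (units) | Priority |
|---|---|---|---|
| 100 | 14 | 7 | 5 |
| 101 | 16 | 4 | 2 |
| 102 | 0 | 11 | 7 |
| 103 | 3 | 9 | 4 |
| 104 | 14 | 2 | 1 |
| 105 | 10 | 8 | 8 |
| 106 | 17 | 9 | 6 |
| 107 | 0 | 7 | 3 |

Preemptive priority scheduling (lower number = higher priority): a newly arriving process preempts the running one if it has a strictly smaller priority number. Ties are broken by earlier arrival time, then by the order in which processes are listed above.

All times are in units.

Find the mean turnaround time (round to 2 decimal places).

Schedule: | 107 0-7 | 103 7-14 | 104 14-16 | 101 16-20 | 103 20-22 | 100 22-29 | 106 29-38 | 102 38-49 | 105 49-57 |
Completion: 100=29  101=20  102=49  103=22  104=16  105=57  106=38  107=7
Turnaround (C−A): 100=15  101=4  102=49  103=19  104=2  105=47  106=21  107=7
Turnaround times: 100=15, 101=4, 102=49, 103=19, 104=2, 105=47, 106=21, 107=7
Average turnaround = (15+4+49+19+2+47+21+7) / 8 = 164/8 = 20.50

20.50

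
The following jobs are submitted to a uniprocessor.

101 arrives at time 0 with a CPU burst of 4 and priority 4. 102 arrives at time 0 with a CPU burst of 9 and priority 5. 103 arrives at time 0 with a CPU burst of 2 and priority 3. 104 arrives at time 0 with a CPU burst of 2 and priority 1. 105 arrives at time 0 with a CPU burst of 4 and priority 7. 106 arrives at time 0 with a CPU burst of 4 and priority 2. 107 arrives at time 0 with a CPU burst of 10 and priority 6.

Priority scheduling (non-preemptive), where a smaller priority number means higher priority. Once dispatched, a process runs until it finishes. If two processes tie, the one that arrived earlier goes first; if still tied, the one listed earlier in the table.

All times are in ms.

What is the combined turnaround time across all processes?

115

Schedule: | 104 0-2 | 106 2-6 | 103 6-8 | 101 8-12 | 102 12-21 | 107 21-31 | 105 31-35 |
Completion: 101=12  102=21  103=8  104=2  105=35  106=6  107=31
Turnaround (C−A): 101=12  102=21  103=8  104=2  105=35  106=6  107=31
Turnaround = completion − arrival: 101=12, 102=21, 103=8, 104=2, 105=35, 106=6, 107=31
Total turnaround = 12 + 21 + 8 + 2 + 35 + 6 + 31 = 115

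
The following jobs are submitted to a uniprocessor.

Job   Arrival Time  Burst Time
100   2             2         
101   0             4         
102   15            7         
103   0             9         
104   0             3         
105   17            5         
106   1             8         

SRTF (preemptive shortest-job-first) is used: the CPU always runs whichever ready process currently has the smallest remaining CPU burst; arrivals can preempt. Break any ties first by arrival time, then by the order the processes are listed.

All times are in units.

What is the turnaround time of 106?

Schedule: | 104 0-3 | 100 3-5 | 101 5-9 | 106 9-17 | 105 17-22 | 102 22-29 | 103 29-38 |
Completion: 100=5  101=9  102=29  103=38  104=3  105=22  106=17
Turnaround (C−A): 100=3  101=9  102=14  103=38  104=3  105=5  106=16
Turnaround(106) = completion − arrival = 17 − 1 = 16

16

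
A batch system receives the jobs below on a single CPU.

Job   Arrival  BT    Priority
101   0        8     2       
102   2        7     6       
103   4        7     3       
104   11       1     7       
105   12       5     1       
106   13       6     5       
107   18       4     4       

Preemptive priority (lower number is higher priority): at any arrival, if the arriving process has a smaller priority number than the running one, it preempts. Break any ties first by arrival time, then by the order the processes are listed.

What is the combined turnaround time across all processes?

114

Schedule: | 101 0-8 | 103 8-12 | 105 12-17 | 103 17-20 | 107 20-24 | 106 24-30 | 102 30-37 | 104 37-38 |
Completion: 101=8  102=37  103=20  104=38  105=17  106=30  107=24
Turnaround (C−A): 101=8  102=35  103=16  104=27  105=5  106=17  107=6
Turnaround = completion − arrival: 101=8, 102=35, 103=16, 104=27, 105=5, 106=17, 107=6
Total turnaround = 8 + 35 + 16 + 27 + 5 + 17 + 6 = 114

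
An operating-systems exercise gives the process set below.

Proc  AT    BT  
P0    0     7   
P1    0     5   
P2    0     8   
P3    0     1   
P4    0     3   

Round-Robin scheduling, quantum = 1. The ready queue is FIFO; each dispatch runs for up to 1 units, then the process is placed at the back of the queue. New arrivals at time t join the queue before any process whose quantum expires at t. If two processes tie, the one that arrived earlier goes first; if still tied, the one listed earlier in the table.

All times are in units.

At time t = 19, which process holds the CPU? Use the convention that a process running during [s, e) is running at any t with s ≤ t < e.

Timeline: | P0 0-1 | P1 1-2 | P2 2-3 | P3 3-4 | P4 4-5 | P0 5-6 | P1 6-7 | P2 7-8 | P4 8-9 | P0 9-10 | P1 10-11 | P2 11-12 | P4 12-13 | P0 13-14 | P1 14-15 | P2 15-16 | P0 16-17 | P1 17-18 | P2 18-19 | P0 19-20 | P2 20-21 | P0 21-22 | P2 22-24 |
Completion: P0=22  P1=18  P2=24  P3=4  P4=13

P0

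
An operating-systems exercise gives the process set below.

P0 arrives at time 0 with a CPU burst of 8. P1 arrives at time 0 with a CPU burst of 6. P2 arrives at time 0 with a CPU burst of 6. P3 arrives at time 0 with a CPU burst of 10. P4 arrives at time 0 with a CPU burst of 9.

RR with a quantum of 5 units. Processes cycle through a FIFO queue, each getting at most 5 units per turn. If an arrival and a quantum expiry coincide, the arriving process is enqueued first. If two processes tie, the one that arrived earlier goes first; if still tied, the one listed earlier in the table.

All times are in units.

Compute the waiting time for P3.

Timeline: | P0 0-5 | P1 5-10 | P2 10-15 | P3 15-20 | P4 20-25 | P0 25-28 | P1 28-29 | P2 29-30 | P3 30-35 | P4 35-39 |
Completion: P0=28  P1=29  P2=30  P3=35  P4=39
Turnaround (C−A): P0=28  P1=29  P2=30  P3=35  P4=39
Waiting(P3) = turnaround − burst = 35 − 10 = 25

25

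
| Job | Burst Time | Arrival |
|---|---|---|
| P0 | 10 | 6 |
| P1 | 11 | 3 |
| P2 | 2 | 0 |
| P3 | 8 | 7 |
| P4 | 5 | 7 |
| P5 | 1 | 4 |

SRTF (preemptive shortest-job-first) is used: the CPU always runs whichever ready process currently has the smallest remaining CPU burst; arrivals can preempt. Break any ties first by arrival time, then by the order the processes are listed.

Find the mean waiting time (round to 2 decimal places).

Timeline: | P2 0-2 | idle 2-3 | P1 3-4 | P5 4-5 | P1 5-7 | P4 7-12 | P1 12-20 | P3 20-28 | P0 28-38 |
Completion: P0=38  P1=20  P2=2  P3=28  P4=12  P5=5
Turnaround (C−A): P0=32  P1=17  P2=2  P3=21  P4=5  P5=1
Waiting times: P0=22, P1=6, P2=0, P3=13, P4=0, P5=0
Average waiting = (22+6+0+13+0+0) / 6 = 41/6 = 6.83

6.83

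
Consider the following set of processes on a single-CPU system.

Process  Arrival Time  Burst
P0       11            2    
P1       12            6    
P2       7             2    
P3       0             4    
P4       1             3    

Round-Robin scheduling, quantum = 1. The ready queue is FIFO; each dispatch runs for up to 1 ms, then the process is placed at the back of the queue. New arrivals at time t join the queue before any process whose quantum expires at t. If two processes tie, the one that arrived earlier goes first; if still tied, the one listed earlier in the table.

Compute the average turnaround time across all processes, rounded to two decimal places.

4.80

Timeline: | P3 0-1 | P4 1-2 | P3 2-3 | P4 3-4 | P3 4-5 | P4 5-6 | P3 6-7 | P2 7-9 | idle 9-11 | P0 11-12 | P1 12-13 | P0 13-14 | P1 14-19 |
Completion: P0=14  P1=19  P2=9  P3=7  P4=6
Turnaround (C−A): P0=3  P1=7  P2=2  P3=7  P4=5
Turnaround times: P0=3, P1=7, P2=2, P3=7, P4=5
Average turnaround = (3+7+2+7+5) / 5 = 24/5 = 4.80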